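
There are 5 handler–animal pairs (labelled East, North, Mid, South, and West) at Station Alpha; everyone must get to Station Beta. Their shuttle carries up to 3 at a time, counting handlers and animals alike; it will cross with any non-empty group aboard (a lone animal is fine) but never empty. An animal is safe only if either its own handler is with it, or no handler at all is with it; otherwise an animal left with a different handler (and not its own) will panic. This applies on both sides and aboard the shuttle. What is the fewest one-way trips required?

11

Counting alone: each trip to Station Beta takes at most 3 across and each return brings at least 1 back, so after t trips out (and t−1 returns) at most 3t − (t−1) of the 10 are across; that first reaches 10 at t = 5, so at least 9 crossings are needed.
The safety rule pushes this higher. Following every safe sequence of crossings, the most of the 10 that can be at Station Beta as the shuttle arrives there on crossing 9 is 9 — never all 10.
So no plan with fewer than 11 crossings exists, and this one achieves 11:
1. animal East and handler East cross → Station Beta.
2. handler East crosses ← Station Alpha.
3. animal Mid, animal North, and animal South cross → Station Beta.
4. animal East crosses ← Station Alpha.
5. handler Mid, handler North, and handler South cross → Station Beta.
6. animal North and handler North cross ← Station Alpha.
7. handler East, handler North, and handler West cross → Station Beta.
8. animal Mid crosses ← Station Alpha.
9. animal East and animal North cross → Station Beta.
10. animal East crosses ← Station Alpha.
11. animal East, animal Mid, and animal West cross → Station Beta.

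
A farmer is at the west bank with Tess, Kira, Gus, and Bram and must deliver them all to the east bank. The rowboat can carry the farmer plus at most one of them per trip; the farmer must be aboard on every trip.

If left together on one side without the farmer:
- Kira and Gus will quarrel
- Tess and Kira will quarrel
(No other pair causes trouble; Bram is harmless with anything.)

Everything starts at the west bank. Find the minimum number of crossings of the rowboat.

9

Counting alone: the farmer can take at most 1 across per trip to the east bank, so moving all 4 needs at least 4 loaded trips out, with a return between consecutive ones — at least 7 crossings.
The safety rule pushes this higher. Following every safe sequence of crossings, the most of the 4 that can be at the east bank as the rowboat arrives there on crossing 7 is 3 — never all 4.
So no plan with fewer than 9 crossings exists, and this one achieves 9:
1. Farmer goes to the east bank with Kira.
2. Farmer goes back to the west bank alone.
3. Farmer goes to the east bank with Tess.
4. Farmer goes back to the west bank with Kira.
5. Farmer goes to the east bank with Gus.
6. Farmer goes back to the west bank alone.
7. Farmer goes to the east bank with Bram.
8. Farmer goes back to the west bank alone.
9. Farmer goes to the east bank with Kira.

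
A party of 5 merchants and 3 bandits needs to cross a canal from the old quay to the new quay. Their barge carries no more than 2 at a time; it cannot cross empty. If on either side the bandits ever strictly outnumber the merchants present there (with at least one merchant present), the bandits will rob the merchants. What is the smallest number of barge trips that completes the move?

13

Counting alone: each trip to the new quay takes at most 2 across and each return brings at least 1 back, so after t trips out (and t−1 returns) at most 2t − (t−1) of the 8 are across; that first reaches 8 at t = 7, so at least 13 crossings are needed.
The plan below uses exactly 13 crossings, so it is optimal:
1. 2 bandits → the new quay.  (the old quay: 5M 1B; the new quay: 0M 2B)
2. 1 bandit ← the old quay.  (the old quay: 5M 2B; the new quay: 0M 1B)
3. 2 bandits → the new quay.  (the old quay: 5M 0B; the new quay: 0M 3B)
4. 1 bandit ← the old quay.  (the old quay: 5M 1B; the new quay: 0M 2B)
5. 2 merchants → the new quay.  (the old quay: 3M 1B; the new quay: 2M 2B)
6. 1 bandit ← the old quay.  (the old quay: 3M 2B; the new quay: 2M 1B)
7. 1 merchant and 1 bandit → the new quay.  (the old quay: 2M 1B; the new quay: 3M 2B)
8. 1 bandit ← the old quay.  (the old quay: 2M 2B; the new quay: 3M 1B)
9. 2 bandits → the new quay.  (the old quay: 2M 0B; the new quay: 3M 3B)
10. 1 bandit ← the old quay.  (the old quay: 2M 1B; the new quay: 3M 2B)
11. 1 merchant and 1 bandit → the new quay.  (the old quay: 1M 0B; the new quay: 4M 3B)
12. 1 bandit ← the old quay.  (the old quay: 1M 1B; the new quay: 4M 2B)
13. 1 merchant and 1 bandit → the new quay.  (the old quay: 0M 0B; the new quay: 5M 3B)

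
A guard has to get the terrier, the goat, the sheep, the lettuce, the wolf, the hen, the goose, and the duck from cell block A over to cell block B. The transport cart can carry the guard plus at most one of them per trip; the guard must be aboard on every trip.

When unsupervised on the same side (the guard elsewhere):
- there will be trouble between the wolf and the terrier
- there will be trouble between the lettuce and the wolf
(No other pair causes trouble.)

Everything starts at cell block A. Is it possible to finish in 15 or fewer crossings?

Counting alone: the guard can take at most 1 across per trip to cell block B, so moving all 8 needs at least 8 loaded trips out, with a return between consecutive ones — at least 15 crossings.
The safety rule pushes this higher. Following every safe sequence of crossings, the most of the 8 that can be at cell block B as the transport cart arrives there on crossing 15 is 7 — never all 8.
So the move cannot be finished within 15 crossings. (The shortest complete plan takes 17:)
1. Guard goes to cell block B with the wolf.
2. Guard goes back to cell block A alone.
3. Guard goes to cell block B with the terrier.
4. Guard goes back to cell block A with the wolf.
5. Guard goes to cell block B with the lettuce.
6. Guard goes back to cell block A alone.
7. Guard goes to cell block B with the goat.
8. Guard goes back to cell block A alone.
9. Guard goes to cell block B with the sheep.
10. Guard goes back to cell block A alone.
11. Guard goes to cell block B with the hen.
12. Guard goes back to cell block A alone.
13. Guard goes to cell block B with the goose.
14. Guard goes back to cell block A alone.
15. Guard goes to cell block B with the duck.
16. Guard goes back to cell block A alone.
17. Guard goes to cell block B with the wolf.

No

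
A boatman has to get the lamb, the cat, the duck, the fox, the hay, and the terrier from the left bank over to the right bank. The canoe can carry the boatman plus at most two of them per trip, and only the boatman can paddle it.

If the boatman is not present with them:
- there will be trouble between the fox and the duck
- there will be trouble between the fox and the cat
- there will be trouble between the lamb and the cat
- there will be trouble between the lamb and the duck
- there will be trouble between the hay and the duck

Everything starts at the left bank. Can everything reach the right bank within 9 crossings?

Yes — this plan uses 7 crossings (≤ 9):
1. Boatman goes to the right bank with the cat and the duck.  [the left bank: the fox, the hay, the lamb, the terrier | the right bank: the cat, the duck]
2. Boatman goes back to the left bank alone.  [the left bank: the fox, the hay, the lamb, the terrier | the right bank: the cat, the duck]
3. Boatman goes to the right bank with the fox and the lamb.  [the left bank: the hay, the terrier | the right bank: the cat, the duck, the fox, the lamb]
4. Boatman goes back to the left bank with the cat and the duck.  [the left bank: the cat, the duck, the hay, the terrier | the right bank: the fox, the lamb]
5. Boatman goes to the right bank with the hay and the terrier.  [the left bank: the cat, the duck | the right bank: the fox, the hay, the lamb, the terrier]
6. Boatman goes back to the left bank alone.  [the left bank: the cat, the duck | the right bank: the fox, the hay, the lamb, the terrier]
7. Boatman goes to the right bank with the cat and the duck.  [the left bank: — | the right bank: the cat, the duck, the fox, the hay, the lamb, the terrier]

Yes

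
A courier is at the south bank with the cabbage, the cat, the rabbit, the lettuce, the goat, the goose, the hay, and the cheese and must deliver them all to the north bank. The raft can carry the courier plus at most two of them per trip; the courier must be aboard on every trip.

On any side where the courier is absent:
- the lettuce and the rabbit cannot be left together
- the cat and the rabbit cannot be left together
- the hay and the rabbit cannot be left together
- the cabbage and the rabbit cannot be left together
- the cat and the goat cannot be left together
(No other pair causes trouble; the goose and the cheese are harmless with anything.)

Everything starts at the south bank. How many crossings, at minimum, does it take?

9

Counting alone: the courier can take at most 2 across per trip to the north bank, so moving all 8 needs at least 4 loaded trips out, with a return between consecutive ones — at least 7 crossings.
The safety rule pushes this higher. Following every safe sequence of crossings, the most of the 8 that can be at the north bank as the raft arrives there on crossing 7 is 7 — never all 8.
So no plan with fewer than 9 crossings exists, and this one achieves 9:
1. Courier goes to the north bank with the cat and the rabbit.
2. Courier goes back to the south bank with the cat.
3. Courier goes to the north bank with the cabbage and the cat.
4. Courier goes back to the south bank with the rabbit.
5. Courier goes to the north bank with the hay and the lettuce.
6. Courier goes back to the south bank alone.
7. Courier goes to the north bank with the cheese and the goose.
8. Courier goes back to the south bank alone.
9. Courier goes to the north bank with the goat and the rabbit.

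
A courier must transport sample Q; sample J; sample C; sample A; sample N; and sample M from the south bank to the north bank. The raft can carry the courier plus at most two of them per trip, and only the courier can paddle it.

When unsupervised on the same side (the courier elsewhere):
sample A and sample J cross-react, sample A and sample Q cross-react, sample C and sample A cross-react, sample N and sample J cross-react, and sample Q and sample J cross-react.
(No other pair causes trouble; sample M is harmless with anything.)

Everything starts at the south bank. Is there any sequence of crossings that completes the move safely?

1. Courier goes to the north bank with sample A and sample J.
2. Courier goes back to the south bank with sample J.
3. Courier goes to the north bank with sample N and sample Q.
4. Courier goes back to the south bank with sample Q.
5. Courier goes to the north bank with sample C and sample Q.
6. Courier goes back to the south bank with sample A.
7. Courier goes to the north bank with sample J and sample M.
8. Courier goes back to the south bank with sample J.
9. Courier goes to the north bank with sample A and sample J.

Yes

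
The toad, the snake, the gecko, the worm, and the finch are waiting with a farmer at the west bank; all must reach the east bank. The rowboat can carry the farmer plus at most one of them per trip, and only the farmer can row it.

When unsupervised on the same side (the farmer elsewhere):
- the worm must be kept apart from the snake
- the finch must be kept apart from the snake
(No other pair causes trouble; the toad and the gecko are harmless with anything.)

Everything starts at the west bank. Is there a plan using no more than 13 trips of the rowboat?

Yes — this plan uses 11 crossings (≤ 13):
1. Farmer goes to the east bank with the snake.
2. Farmer goes back to the west bank alone.
3. Farmer goes to the east bank with the toad.
4. Farmer goes back to the west bank alone.
5. Farmer goes to the east bank with the gecko.
6. Farmer goes back to the west bank alone.
7. Farmer goes to the east bank with the worm.
8. Farmer goes back to the west bank with the snake.
9. Farmer goes to the east bank with the finch.
10. Farmer goes back to the west bank alone.
11. Farmer goes to the east bank with the snake.

Yes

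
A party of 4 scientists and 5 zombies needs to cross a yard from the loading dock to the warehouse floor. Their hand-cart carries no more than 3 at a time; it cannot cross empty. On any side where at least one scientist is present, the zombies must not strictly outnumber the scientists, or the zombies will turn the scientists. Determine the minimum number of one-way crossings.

impossible

The zombies already outnumber the scientists at the loading dock before anyone moves, so the starting position itself is disallowed.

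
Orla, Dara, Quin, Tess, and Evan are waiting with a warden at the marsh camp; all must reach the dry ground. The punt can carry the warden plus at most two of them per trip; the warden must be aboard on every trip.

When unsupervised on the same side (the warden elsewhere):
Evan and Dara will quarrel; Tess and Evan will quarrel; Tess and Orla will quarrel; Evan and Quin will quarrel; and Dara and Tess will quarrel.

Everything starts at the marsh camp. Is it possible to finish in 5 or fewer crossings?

No

Counting alone: the warden can take at most 2 across per trip to the dry ground, so moving all 5 needs at least 3 loaded trips out, with a return between consecutive ones — at least 5 crossings.
The safety rule pushes this higher. Following every safe sequence of crossings, the most of the 5 that can be at the dry ground as the punt arrives there on crossing 5 is 4 — never all 5.
So the move cannot be finished within 5 crossings. (The shortest complete plan takes 7:)
1. Warden goes to the dry ground with Evan and Tess.  [the marsh camp: Dara, Orla, Quin | the dry ground: Evan, Tess]
2. Warden goes back to the marsh camp with Tess.  [the marsh camp: Dara, Orla, Quin, Tess | the dry ground: Evan]
3. Warden goes to the dry ground with Dara and Orla.  [the marsh camp: Quin, Tess | the dry ground: Dara, Evan, Orla]
4. Warden goes back to the marsh camp with Dara.  [the marsh camp: Dara, Quin, Tess | the dry ground: Evan, Orla]
5. Warden goes to the dry ground with Dara and Quin.  [the marsh camp: Tess | the dry ground: Dara, Evan, Orla, Quin]
6. Warden goes back to the marsh camp with Evan.  [the marsh camp: Evan, Tess | the dry ground: Dara, Orla, Quin]
7. Warden goes to the dry ground with Evan and Tess.  [the marsh camp: — | the dry ground: Dara, Evan, Orla, Quin, Tess]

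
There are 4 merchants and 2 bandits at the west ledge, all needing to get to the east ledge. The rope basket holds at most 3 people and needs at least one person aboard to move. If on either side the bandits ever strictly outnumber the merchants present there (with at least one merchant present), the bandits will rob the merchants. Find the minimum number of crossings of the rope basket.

Counting alone: each trip to the east ledge takes at most 3 across and each return brings at least 1 back, so after t trips out (and t−1 returns) at most 3t − (t−1) of the 6 are across; that first reaches 6 at t = 3, so at least 5 crossings are needed.
The plan below uses exactly 5 crossings, so it is optimal:
1. 2 bandits → the east ledge.  (the west ledge: 4M 0B; the east ledge: 0M 2B)
2. 1 bandit ← the west ledge.  (the west ledge: 4M 1B; the east ledge: 0M 1B)
3. 2 merchants and 1 bandit → the east ledge.  (the west ledge: 2M 0B; the east ledge: 2M 2B)
4. 1 bandit ← the west ledge.  (the west ledge: 2M 1B; the east ledge: 2M 1B)
5. 2 merchants and 1 bandit → the east ledge.  (the west ledge: 0M 0B; the east ledge: 4M 2B)

5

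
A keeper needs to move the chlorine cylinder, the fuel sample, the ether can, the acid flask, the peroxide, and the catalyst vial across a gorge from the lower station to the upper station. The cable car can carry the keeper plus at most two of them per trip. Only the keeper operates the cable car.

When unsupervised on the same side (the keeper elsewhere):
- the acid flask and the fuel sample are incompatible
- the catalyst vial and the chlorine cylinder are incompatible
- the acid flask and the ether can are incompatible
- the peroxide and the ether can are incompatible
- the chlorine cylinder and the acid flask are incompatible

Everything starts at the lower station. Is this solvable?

No

Whatever the first load, the items left behind include a forbidden pair without the keeper. No opening move is safe, so no plan exists.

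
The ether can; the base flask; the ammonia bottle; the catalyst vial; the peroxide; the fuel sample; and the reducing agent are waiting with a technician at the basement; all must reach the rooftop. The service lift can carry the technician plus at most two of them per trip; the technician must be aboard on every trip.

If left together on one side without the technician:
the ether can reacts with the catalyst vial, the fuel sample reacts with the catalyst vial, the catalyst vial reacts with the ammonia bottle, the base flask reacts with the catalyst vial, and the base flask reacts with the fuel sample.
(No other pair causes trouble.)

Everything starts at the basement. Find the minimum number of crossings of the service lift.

Counting alone: the technician can take at most 2 across per trip to the rooftop, so moving all 7 needs at least 4 loaded trips out, with a return between consecutive ones — at least 7 crossings.
The safety rule pushes this higher. Following every safe sequence of crossings, the most of the 7 that can be at the rooftop as the service lift arrives there on crossings 7, 9 is 5, 6 respectively — never all 7.
So no plan with fewer than 11 crossings exists, and this one achieves 11:
1. Technician goes to the rooftop with the base flask and the catalyst vial.  [the basement: the ammonia bottle, the ether can, the fuel sample, the peroxide, the reducing agent | the rooftop: the base flask, the catalyst vial]
2. Technician goes back to the basement with the base flask.  [the basement: the ammonia bottle, the base flask, the ether can, the fuel sample, the peroxide, the reducing agent | the rooftop: the catalyst vial]
3. Technician goes to the rooftop with the base flask and the ether can.  [the basement: the ammonia bottle, the fuel sample, the peroxide, the reducing agent | the rooftop: the base flask, the catalyst vial, the ether can]
4. Technician goes back to the basement with the catalyst vial.  [the basement: the ammonia bottle, the catalyst vial, the fuel sample, the peroxide, the reducing agent | the rooftop: the base flask, the ether can]
5. Technician goes to the rooftop with the ammonia bottle and the catalyst vial.  [the basement: the fuel sample, the peroxide, the reducing agent | the rooftop: the ammonia bottle, the base flask, the catalyst vial, the ether can]
6. Technician goes back to the basement with the catalyst vial.  [the basement: the catalyst vial, the fuel sample, the peroxide, the reducing agent | the rooftop: the ammonia bottle, the base flask, the ether can]
7. Technician goes to the rooftop with the catalyst vial and the peroxide.  [the basement: the fuel sample, the reducing agent | the rooftop: the ammonia bottle, the base flask, the catalyst vial, the ether can, the peroxide]
8. Technician goes back to the basement with the catalyst vial.  [the basement: the catalyst vial, the fuel sample, the reducing agent | the rooftop: the ammonia bottle, the base flask, the ether can, the peroxide]
9. Technician goes to the rooftop with the catalyst vial and the reducing agent.  [the basement: the fuel sample | the rooftop: the ammonia bottle, the base flask, the catalyst vial, the ether can, the peroxide, the reducing agent]
10. Technician goes back to the basement with the catalyst vial.  [the basement: the catalyst vial, the fuel sample | the rooftop: the ammonia bottle, the base flask, the ether can, the peroxide, the reducing agent]
11. Technician goes to the rooftop with the catalyst vial and the fuel sample.  [the basement: — | the rooftop: the ammonia bottle, the base flask, the catalyst vial, the ether can, the fuel sample, the peroxide, the reducing agent]

11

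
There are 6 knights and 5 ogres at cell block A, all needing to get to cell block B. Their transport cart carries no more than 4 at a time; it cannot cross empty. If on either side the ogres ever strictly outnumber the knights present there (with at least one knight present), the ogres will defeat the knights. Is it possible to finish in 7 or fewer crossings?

Yes — this plan uses 7 crossings (≤ 7):
1. 2 ogres → cell block B.  (cell block A: 6K 3O; cell block B: 0K 2O)
2. 1 ogre ← cell block A.  (cell block A: 6K 4O; cell block B: 0K 1O)
3. 4 ogres → cell block B.  (cell block A: 6K 0O; cell block B: 0K 5O)
4. 1 ogre ← cell block A.  (cell block A: 6K 1O; cell block B: 0K 4O)
5. 4 knights → cell block B.  (cell block A: 2K 1O; cell block B: 4K 4O)
6. 1 ogre ← cell block A.  (cell block A: 2K 2O; cell block B: 4K 3O)
7. 2 knights and 2 ogres → cell block B.  (cell block A: 0K 0O; cell block B: 6K 5O)

Yes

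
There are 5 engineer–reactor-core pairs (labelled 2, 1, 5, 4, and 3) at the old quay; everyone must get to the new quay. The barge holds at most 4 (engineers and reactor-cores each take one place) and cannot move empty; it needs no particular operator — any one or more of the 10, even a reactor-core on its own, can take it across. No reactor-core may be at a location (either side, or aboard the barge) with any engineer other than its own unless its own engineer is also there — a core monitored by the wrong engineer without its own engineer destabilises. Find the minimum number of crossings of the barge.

7

Counting alone: each trip to the new quay takes at most 4 across and each return brings at least 1 back, so after t trips out (and t−1 returns) at most 4t − (t−1) of the 10 are across; that first reaches 10 at t = 3, so at least 5 crossings are needed.
The safety rule pushes this higher. Following every safe sequence of crossings, the most of the 10 that can be at the new quay as the barge arrives there on crossing 5 is 9 — never all 10.
So no plan with fewer than 7 crossings exists, and this one achieves 7:
1. engineer 2 and reactor-core 2 cross → the new quay.
2. engineer 2 crosses ← the old quay.
3. reactor-core 1, reactor-core 3, reactor-core 4, and reactor-core 5 cross → the new quay.
4. reactor-core 2 crosses ← the old quay.
5. engineer 1, engineer 3, engineer 4, and engineer 5 cross → the new quay.
6. engineer 1 and reactor-core 1 cross ← the old quay.
7. engineer 1, engineer 2, reactor-core 1, and reactor-core 2 cross → the new quay.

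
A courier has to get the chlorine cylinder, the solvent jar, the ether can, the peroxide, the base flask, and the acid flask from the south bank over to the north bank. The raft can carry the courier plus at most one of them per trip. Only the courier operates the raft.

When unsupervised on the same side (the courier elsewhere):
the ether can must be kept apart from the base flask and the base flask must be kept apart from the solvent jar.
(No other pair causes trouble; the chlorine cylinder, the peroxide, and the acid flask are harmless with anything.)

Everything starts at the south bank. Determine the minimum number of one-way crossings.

Counting alone: the courier can take at most 1 across per trip to the north bank, so moving all 6 needs at least 6 loaded trips out, with a return between consecutive ones — at least 11 crossings.
The safety rule pushes this higher. Following every safe sequence of crossings, the most of the 6 that can be at the north bank as the raft arrives there on crossing 11 is 5 — never all 6.
So no plan with fewer than 13 crossings exists, and this one achieves 13:
1. Courier goes to the north bank with the base flask.
2. Courier goes back to the south bank alone.
3. Courier goes to the north bank with the chlorine cylinder.
4. Courier goes back to the south bank alone.
5. Courier goes to the north bank with the solvent jar.
6. Courier goes back to the south bank with the base flask.
7. Courier goes to the north bank with the ether can.
8. Courier goes back to the south bank alone.
9. Courier goes to the north bank with the peroxide.
10. Courier goes back to the south bank alone.
11. Courier goes to the north bank with the acid flask.
12. Courier goes back to the south bank alone.
13. Courier goes to the north bank with the base flask.

13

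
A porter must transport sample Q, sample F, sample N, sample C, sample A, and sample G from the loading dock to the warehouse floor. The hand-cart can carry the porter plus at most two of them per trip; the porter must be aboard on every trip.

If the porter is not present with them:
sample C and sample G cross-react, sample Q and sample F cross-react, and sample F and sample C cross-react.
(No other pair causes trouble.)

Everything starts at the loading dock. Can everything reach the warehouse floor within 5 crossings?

Yes

Yes — this plan uses 5 crossings (≤ 5):
1. Porter goes to the warehouse floor with sample C and sample Q.  [the loading dock: sample A, sample F, sample G, sample N | the warehouse floor: sample C, sample Q]
2. Porter goes back to the loading dock alone.  [the loading dock: sample A, sample F, sample G, sample N | the warehouse floor: sample C, sample Q]
3. Porter goes to the warehouse floor with sample A and sample N.  [the loading dock: sample F, sample G | the warehouse floor: sample A, sample C, sample N, sample Q]
4. Porter goes back to the loading dock alone.  [the loading dock: sample F, sample G | the warehouse floor: sample A, sample C, sample N, sample Q]
5. Porter goes to the warehouse floor with sample F and sample G.  [the loading dock: — | the warehouse floor: sample A, sample C, sample F, sample G, sample N, sample Q]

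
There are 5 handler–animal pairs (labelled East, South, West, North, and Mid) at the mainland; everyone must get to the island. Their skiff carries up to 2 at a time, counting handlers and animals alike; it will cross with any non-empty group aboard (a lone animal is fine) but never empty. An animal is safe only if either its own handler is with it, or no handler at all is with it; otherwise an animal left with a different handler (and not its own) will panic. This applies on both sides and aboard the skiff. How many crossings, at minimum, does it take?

impossible

Following every safe sequence of crossings from the start, the most of the 10 that can be at the island as the skiff arrives there on crossings 1, 3, 5, 7 is 2, 3, 4, 5 respectively; the best ever achieved is 5 of 10.
From crossing 9 on, no configuration arises that was not already reachable earlier: only 82 distinct safe configurations (who is on which side, and where the skiff is) can ever be reached, none of them has everyone across, and every continuation just revisits them. So no valid plan exists.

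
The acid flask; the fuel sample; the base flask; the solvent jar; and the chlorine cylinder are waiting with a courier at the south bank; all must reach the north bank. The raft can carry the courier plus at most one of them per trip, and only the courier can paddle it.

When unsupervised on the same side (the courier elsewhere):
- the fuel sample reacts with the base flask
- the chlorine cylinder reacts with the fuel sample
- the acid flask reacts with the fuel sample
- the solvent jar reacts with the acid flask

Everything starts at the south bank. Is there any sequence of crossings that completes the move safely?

Whatever the first load, the items left behind include a forbidden pair without the courier. No opening move is safe, so no plan exists.

No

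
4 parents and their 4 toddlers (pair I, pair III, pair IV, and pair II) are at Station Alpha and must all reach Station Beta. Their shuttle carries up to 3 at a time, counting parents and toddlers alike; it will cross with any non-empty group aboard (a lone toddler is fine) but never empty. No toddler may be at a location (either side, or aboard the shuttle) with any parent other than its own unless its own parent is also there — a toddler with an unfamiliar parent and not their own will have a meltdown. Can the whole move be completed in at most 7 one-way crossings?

No

Counting alone: each trip to Station Beta takes at most 3 across and each return brings at least 1 back, so after t trips out (and t−1 returns) at most 3t − (t−1) of the 8 are across; that first reaches 8 at t = 4, so at least 7 crossings are needed.
The safety rule pushes this higher. Following every safe sequence of crossings, the most of the 8 that can be at Station Beta as the shuttle arrives there on crossing 7 is 7 — never all 8.
So the move cannot be finished within 7 crossings. (The shortest complete plan takes 9:)
1. parent I and toddler I cross → Station Beta.
2. parent I crosses ← Station Alpha.
3. parent I, parent III, and toddler III cross → Station Beta.
4. parent I and toddler I cross ← Station Alpha.
5. parent I, parent II, and parent IV cross → Station Beta.
6. toddler III crosses ← Station Alpha.
7. toddler I and toddler III cross → Station Beta.
8. toddler I crosses ← Station Alpha.
9. toddler I, toddler II, and toddler IV cross → Station Beta.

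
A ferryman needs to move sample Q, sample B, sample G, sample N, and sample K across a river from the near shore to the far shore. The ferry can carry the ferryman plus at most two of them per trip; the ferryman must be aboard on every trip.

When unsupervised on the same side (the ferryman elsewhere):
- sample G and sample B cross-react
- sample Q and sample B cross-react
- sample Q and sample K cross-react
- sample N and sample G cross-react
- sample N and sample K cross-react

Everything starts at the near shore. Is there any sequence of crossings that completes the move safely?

No

Whatever the first load, the items left behind include a forbidden pair without the ferryman. No opening move is safe, so no plan exists.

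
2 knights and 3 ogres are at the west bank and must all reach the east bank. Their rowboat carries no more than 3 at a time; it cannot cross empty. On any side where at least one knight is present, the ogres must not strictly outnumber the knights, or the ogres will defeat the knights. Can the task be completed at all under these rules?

No

The ogres already outnumber the knights at the west bank before anyone moves, so the starting position itself is disallowed.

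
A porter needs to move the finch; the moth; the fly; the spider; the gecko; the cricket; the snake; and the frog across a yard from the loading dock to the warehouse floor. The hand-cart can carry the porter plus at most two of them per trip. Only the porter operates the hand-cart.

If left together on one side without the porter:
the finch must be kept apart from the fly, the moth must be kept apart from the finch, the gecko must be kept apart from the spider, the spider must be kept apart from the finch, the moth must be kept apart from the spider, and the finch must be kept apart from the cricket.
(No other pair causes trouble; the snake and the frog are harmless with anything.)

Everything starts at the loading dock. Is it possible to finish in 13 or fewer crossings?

Yes

Yes — this plan uses 13 crossings (≤ 13):
1. Porter goes to the warehouse floor with the finch and the spider.
2. Porter goes back to the loading dock with the finch.
3. Porter goes to the warehouse floor with the finch and the fly.
4. Porter goes back to the loading dock with the finch.
5. Porter goes to the warehouse floor with the cricket and the finch.
6. Porter goes back to the loading dock with the finch.
7. Porter goes to the warehouse floor with the finch and the snake.
8. Porter goes back to the loading dock with the finch.
9. Porter goes to the warehouse floor with the finch and the frog.
10. Porter goes back to the loading dock with the finch.
11. Porter goes to the warehouse floor with the gecko and the moth.
12. Porter goes back to the loading dock with the spider.
13. Porter goes to the warehouse floor with the finch and the spider.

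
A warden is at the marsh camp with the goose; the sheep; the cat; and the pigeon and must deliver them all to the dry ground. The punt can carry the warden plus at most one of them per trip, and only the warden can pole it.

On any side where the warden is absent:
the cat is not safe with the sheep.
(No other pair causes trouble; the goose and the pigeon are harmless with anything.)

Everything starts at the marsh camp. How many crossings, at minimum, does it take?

7

Counting alone: the warden can take at most 1 across per trip to the dry ground, so moving all 4 needs at least 4 loaded trips out, with a return between consecutive ones — at least 7 crossings.
The plan below uses exactly 7 crossings, so it is optimal:
1. Warden goes to the dry ground with the sheep.  [the marsh camp: the cat, the goose, the pigeon | the dry ground: the sheep]
2. Warden goes back to the marsh camp alone.  [the marsh camp: the cat, the goose, the pigeon | the dry ground: the sheep]
3. Warden goes to the dry ground with the goose.  [the marsh camp: the cat, the pigeon | the dry ground: the goose, the sheep]
4. Warden goes back to the marsh camp alone.  [the marsh camp: the cat, the pigeon | the dry ground: the goose, the sheep]
5. Warden goes to the dry ground with the pigeon.  [the marsh camp: the cat | the dry ground: the goose, the pigeon, the sheep]
6. Warden goes back to the marsh camp alone.  [the marsh camp: the cat | the dry ground: the goose, the pigeon, the sheep]
7. Warden goes to the dry ground with the cat.  [the marsh camp: — | the dry ground: the cat, the goose, the pigeon, the sheep]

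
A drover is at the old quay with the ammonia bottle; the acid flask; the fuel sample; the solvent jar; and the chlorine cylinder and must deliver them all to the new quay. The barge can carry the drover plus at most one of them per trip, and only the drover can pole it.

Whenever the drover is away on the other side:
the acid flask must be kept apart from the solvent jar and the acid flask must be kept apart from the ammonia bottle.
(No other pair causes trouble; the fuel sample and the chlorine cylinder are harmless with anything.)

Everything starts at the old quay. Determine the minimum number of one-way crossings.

11

Counting alone: the drover can take at most 1 across per trip to the new quay, so moving all 5 needs at least 5 loaded trips out, with a return between consecutive ones — at least 9 crossings.
The safety rule pushes this higher. Following every safe sequence of crossings, the most of the 5 that can be at the new quay as the barge arrives there on crossing 9 is 4 — never all 5.
So no plan with fewer than 11 crossings exists, and this one achieves 11:
1. Drover goes to the new quay with the acid flask.  [the old quay: the ammonia bottle, the chlorine cylinder, the fuel sample, the solvent jar | the new quay: the acid flask]
2. Drover goes back to the old quay alone.  [the old quay: the ammonia bottle, the chlorine cylinder, the fuel sample, the solvent jar | the new quay: the acid flask]
3. Drover goes to the new quay with the ammonia bottle.  [the old quay: the chlorine cylinder, the fuel sample, the solvent jar | the new quay: the acid flask, the ammonia bottle]
4. Drover goes back to the old quay with the acid flask.  [the old quay: the acid flask, the chlorine cylinder, the fuel sample, the solvent jar | the new quay: the ammonia bottle]
5. Drover goes to the new quay with the solvent jar.  [the old quay: the acid flask, the chlorine cylinder, the fuel sample | the new quay: the ammonia bottle, the solvent jar]
6. Drover goes back to the old quay alone.  [the old quay: the acid flask, the chlorine cylinder, the fuel sample | the new quay: the ammonia bottle, the solvent jar]
7. Drover goes to the new quay with the fuel sample.  [the old quay: the acid flask, the chlorine cylinder | the new quay: the ammonia bottle, the fuel sample, the solvent jar]
8. Drover goes back to the old quay alone.  [the old quay: the acid flask, the chlorine cylinder | the new quay: the ammonia bottle, the fuel sample, the solvent jar]
9. Drover goes to the new quay with the chlorine cylinder.  [the old quay: the acid flask | the new quay: the ammonia bottle, the chlorine cylinder, the fuel sample, the solvent jar]
10. Drover goes back to the old quay alone.  [the old quay: the acid flask | the new quay: the ammonia bottle, the chlorine cylinder, the fuel sample, the solvent jar]
11. Drover goes to the new quay with the acid flask.  [the old quay: — | the new quay: the acid flask, the ammonia bottle, the chlorine cylinder, the fuel sample, the solvent jar]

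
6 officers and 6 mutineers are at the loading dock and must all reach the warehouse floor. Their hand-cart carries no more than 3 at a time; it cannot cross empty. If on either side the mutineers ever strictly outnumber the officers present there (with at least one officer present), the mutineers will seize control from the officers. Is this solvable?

Following every safe sequence of crossings from the start, the most of the 12 that can be at the warehouse floor as the hand-cart arrives there on crossings 1, 3, 5 is 3, 5, 6 respectively; the best ever achieved is 6 of 12.
From crossing 7 on, no configuration arises that was not already reachable earlier: only 17 distinct safe configurations (who is on which side, and where the hand-cart is) can ever be reached, none of them has everyone across, and every continuation just revisits them. They are: 0 officers + 0 mutineers across (hand-cart back at the start); 0 officers + 1 mutineer across (hand-cart there); 0 officers + 1 mutineer across (hand-cart back at the start); 0 officers + 2 mutineers across (hand-cart there); 0 officers + 2 mutineers across (hand-cart back at the start); 0 officers + 3 mutineers across (hand-cart there); 0 officers + 3 mutineers across (hand-cart back at the start); 0 officers + 4 mutineers across (hand-cart there); 0 officers + 4 mutineers across (hand-cart back at the start); 0 officers + 5 mutineers across (hand-cart there); 0 officers + 5 mutineers across (hand-cart back at the start); 0 officers + 6 mutineers across (hand-cart there); 1 officer + 1 mutineer across (hand-cart there); 1 officer + 1 mutineer across (hand-cart back at the start); 2 officers + 2 mutineers across (hand-cart there); 2 officers + 2 mutineers across (hand-cart back at the start); 3 officers + 3 mutineers across (hand-cart there). So no valid plan exists.

No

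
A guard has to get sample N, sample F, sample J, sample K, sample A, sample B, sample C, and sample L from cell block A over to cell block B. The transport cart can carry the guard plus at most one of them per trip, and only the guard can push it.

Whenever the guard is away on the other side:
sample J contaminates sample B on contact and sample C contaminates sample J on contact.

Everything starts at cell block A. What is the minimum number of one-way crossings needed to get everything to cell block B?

17

Counting alone: the guard can take at most 1 across per trip to cell block B, so moving all 8 needs at least 8 loaded trips out, with a return between consecutive ones — at least 15 crossings.
The safety rule pushes this higher. Following every safe sequence of crossings, the most of the 8 that can be at cell block B as the transport cart arrives there on crossing 15 is 7 — never all 8.
So no plan with fewer than 17 crossings exists, and this one achieves 17:
1. Guard goes to cell block B with sample J.
2. Guard goes back to cell block A alone.
3. Guard goes to cell block B with sample N.
4. Guard goes back to cell block A alone.
5. Guard goes to cell block B with sample F.
6. Guard goes back to cell block A alone.
7. Guard goes to cell block B with sample K.
8. Guard goes back to cell block A alone.
9. Guard goes to cell block B with sample A.
10. Guard goes back to cell block A alone.
11. Guard goes to cell block B with sample B.
12. Guard goes back to cell block A with sample J.
13. Guard goes to cell block B with sample C.
14. Guard goes back to cell block A alone.
15. Guard goes to cell block B with sample L.
16. Guard goes back to cell block A alone.
17. Guard goes to cell block B with sample J.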